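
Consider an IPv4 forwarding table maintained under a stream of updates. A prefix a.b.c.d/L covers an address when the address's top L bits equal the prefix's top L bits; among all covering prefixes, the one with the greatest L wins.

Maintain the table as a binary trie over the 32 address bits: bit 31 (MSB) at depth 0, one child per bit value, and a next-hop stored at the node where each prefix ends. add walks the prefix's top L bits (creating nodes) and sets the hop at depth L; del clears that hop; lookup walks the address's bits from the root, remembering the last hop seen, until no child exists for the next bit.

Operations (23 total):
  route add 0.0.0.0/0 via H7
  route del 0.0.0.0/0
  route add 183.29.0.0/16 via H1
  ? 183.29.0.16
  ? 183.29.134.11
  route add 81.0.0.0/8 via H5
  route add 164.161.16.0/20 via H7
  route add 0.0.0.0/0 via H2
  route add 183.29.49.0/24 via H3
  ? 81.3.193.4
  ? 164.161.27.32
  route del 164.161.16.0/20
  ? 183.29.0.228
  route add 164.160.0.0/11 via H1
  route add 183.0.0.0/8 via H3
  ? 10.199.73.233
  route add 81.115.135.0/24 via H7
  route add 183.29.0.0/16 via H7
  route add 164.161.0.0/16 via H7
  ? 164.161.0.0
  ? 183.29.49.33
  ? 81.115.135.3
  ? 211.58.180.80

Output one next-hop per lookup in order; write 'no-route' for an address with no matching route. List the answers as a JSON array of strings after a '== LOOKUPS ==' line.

Process each operation:
  add 0.0.0.0/0 -> H7 at depth 0
  del 0.0.0.0/0 (clear depth 0)
  add 183.29.0.0/16 -> H1 at depth 16
  ? 183.29.0.16  path d0:-→d1:-→d2:-→d3:-→d4:-→d5:-→d6:-→d7:-→d8:-→d9:-→d10:-→d11:-→d12:-→d13:-→d14:-→d15:-→d16:H1  best=H1
  ? 183.29.134.11  path d0:-→d1:-→d2:-→d3:-→d4:-→d5:-→d6:-→d7:-→d8:-→d9:-→d10:-→d11:-→d12:-→d13:-→d14:-→d15:-→d16:H1  best=H1
  add 81.0.0.0/8 -> H5 at depth 8
  add 164.161.16.0/20 -> H7 at depth 20
  add 0.0.0.0/0 -> H2 at depth 0
  add 183.29.49.0/24 -> H3 at depth 24
  ? 81.3.193.4  path d0:H2→d1:-→d2:-→d3:-→d4:-→d5:-→d6:-→d7:-→d8:H5  best=H5
  ? 164.161.27.32  path d0:H2→d1:-→d2:-→d3:-→d4:-→d5:-→d6:-→d7:-→d8:-→d9:-→d10:-→d11:-→d12:-→d13:-→d14:-→d15:-→d16:-→d17:-→d18:-→d19:-→d20:H7  best=H7
  del 164.161.16.0/20 (clear depth 20)
  ? 183.29.0.228  path d0:H2→d1:-→d2:-→d3:-→d4:-→d5:-→d6:-→d7:-→d8:-→d9:-→d10:-→d11:-→d12:-→d13:-→d14:-→d15:-→d16:H1→d17:-→d18:-  best=H1
  add 164.160.0.0/11 -> H1 at depth 11
  add 183.0.0.0/8 -> H3 at depth 8
  ? 10.199.73.233  path d0:H2→d1:-  best=H2
  add 81.115.135.0/24 -> H7 at depth 24
  add 183.29.0.0/16 -> H7 at depth 16
  add 164.161.0.0/16 -> H7 at depth 16
  ? 164.161.0.0  path d0:H2→d1:-→d2:-→d3:-→d4:-→d5:-→d6:-→d7:-→d8:-→d9:-→d10:-→d11:H1→d12:-→d13:-→d14:-→d15:-→d16:H7→d17:-→d18:-→d19:-  best=H7
  ? 183.29.49.33  path d0:H2→d1:-→d2:-→d3:-→d4:-→d5:-→d6:-→d7:-→d8:H3→d9:-→d10:-→d11:-→d12:-→d13:-→d14:-→d15:-→d16:H7→d17:-→d18:-→d19:-→d20:-→d21:-→d22:-→d23:-→d24:H3  best=H3
  ? 81.115.135.3  path d0:H2→d1:-→d2:-→d3:-→d4:-→d5:-→d6:-→d7:-→d8:H5→d9:-→d10:-→d11:-→d12:-→d13:-→d14:-→d15:-→d16:-→d17:-→d18:-→d19:-→d20:-→d21:-→d22:-→d23:-→d24:H7  best=H7
  ? 211.58.180.80  path d0:H2→d1:-  best=H2

== LOOKUPS ==
["H1","H1","H5","H7","H1","H2","H7","H3","H7","H2"]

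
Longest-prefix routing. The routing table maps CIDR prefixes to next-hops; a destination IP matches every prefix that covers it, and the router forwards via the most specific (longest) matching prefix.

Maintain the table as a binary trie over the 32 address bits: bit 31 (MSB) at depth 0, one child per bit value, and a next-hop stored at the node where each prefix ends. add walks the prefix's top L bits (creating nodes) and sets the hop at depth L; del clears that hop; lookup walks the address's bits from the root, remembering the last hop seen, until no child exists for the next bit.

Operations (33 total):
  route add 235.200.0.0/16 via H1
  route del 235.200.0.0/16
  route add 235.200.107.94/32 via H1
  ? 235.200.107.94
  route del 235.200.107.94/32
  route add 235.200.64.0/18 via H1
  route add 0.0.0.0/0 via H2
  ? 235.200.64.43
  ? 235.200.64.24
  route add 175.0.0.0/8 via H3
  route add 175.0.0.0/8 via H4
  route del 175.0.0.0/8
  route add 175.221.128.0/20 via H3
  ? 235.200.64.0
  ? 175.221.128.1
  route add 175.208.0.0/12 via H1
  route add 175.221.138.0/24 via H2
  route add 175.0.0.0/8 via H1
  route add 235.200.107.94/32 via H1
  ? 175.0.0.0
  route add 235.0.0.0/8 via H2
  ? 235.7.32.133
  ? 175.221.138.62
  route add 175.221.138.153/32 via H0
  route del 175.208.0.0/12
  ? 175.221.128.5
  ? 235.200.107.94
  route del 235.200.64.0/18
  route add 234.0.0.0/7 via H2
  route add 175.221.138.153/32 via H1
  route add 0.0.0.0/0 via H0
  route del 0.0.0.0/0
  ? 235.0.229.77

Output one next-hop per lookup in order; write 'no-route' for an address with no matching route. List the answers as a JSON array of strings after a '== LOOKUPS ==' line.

Process each operation:
  add 235.200.0.0/16 -> H1 at depth 16
  del 235.200.0.0/16 (clear depth 16)
  add 235.200.107.94/32 -> H1 at depth 32
  Q 235.200.107.94: descend 11101011110010000110101101011110 ; hops seen [H1] ; pick H1
  del 235.200.107.94/32 (clear depth 32)
  add 235.200.64.0/18 -> H1 at depth 18
  add 0.0.0.0/0 -> H2 at depth 0
  Q 235.200.64.43: descend 111010111100100001 ; hops seen [H2,H1] ; pick H1
  Q 235.200.64.24: descend 111010111100100001 ; hops seen [H2,H1] ; pick H1
  add 175.0.0.0/8 -> H3 at depth 8
  add 175.0.0.0/8 -> H4 at depth 8
  del 175.0.0.0/8 (clear depth 8)
  add 175.221.128.0/20 -> H3 at depth 20
  Q 235.200.64.0: descend 111010111100100001 ; hops seen [H2,H1] ; pick H1
  Q 175.221.128.1: descend 10101111110111011000 ; hops seen [H2,H3] ; pick H3
  add 175.208.0.0/12 -> H1 at depth 12
  add 175.221.138.0/24 -> H2 at depth 24
  add 175.0.0.0/8 -> H1 at depth 8
  add 235.200.107.94/32 -> H1 at depth 32
  Q 175.0.0.0: descend 10101111 ; hops seen [H2,H1] ; pick H1
  add 235.0.0.0/8 -> H2 at depth 8
  Q 235.7.32.133: descend 11101011 ; hops seen [H2,H2] ; pick H2
  Q 175.221.138.62: descend 101011111101110110001010 ; hops seen [H2,H1,H1,H3,H2] ; pick H2
  add 175.221.138.153/32 -> H0 at depth 32
  del 175.208.0.0/12 (clear depth 12)
  Q 175.221.128.5: descend 10101111110111011000 ; hops seen [H2,H1,H3] ; pick H3
  Q 235.200.107.94: descend 11101011110010000110101101011110 ; hops seen [H2,H2,H1,H1] ; pick H1
  del 235.200.64.0/18 (clear depth 18)
  add 234.0.0.0/7 -> H2 at depth 7
  add 175.221.138.153/32 -> H1 at depth 32
  add 0.0.0.0/0 -> H0 at depth 0
  del 0.0.0.0/0 (clear depth 0)
  Q 235.0.229.77: descend 11101011 ; hops seen [H2,H2] ; pick H2

== LOOKUPS ==
["H1","H1","H1","H1","H3","H1","H2","H2","H3","H1","H2"]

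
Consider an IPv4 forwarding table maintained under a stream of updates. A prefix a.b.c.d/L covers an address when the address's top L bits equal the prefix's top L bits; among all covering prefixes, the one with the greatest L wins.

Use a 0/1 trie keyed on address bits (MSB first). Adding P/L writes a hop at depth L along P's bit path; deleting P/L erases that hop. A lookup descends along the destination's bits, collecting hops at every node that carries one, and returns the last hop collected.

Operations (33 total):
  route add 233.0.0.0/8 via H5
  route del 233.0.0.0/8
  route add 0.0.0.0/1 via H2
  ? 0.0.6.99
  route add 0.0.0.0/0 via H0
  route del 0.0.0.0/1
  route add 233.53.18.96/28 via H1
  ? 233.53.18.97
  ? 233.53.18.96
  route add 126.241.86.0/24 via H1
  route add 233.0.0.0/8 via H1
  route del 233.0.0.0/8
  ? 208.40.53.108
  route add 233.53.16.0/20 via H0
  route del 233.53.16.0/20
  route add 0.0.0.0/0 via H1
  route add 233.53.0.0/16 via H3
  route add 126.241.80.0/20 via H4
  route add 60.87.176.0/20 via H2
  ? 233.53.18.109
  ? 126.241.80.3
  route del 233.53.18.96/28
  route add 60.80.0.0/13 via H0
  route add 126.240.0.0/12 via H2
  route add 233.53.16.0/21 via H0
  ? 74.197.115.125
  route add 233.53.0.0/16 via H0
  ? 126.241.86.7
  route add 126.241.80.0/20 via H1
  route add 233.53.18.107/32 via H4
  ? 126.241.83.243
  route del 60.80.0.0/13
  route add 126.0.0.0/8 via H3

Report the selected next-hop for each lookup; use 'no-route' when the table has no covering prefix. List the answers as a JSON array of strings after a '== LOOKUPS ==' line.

Apply in order:
  add 233.0.0.0/8 -> H5 at depth 8
  del 233.0.0.0/8 (clear depth 8)
  add 0.0.0.0/1 -> H2 at depth 1
  lookup 0.0.6.99: bits 0 walk d0:-→d1:H2 -> H2
  add 0.0.0.0/0 -> H0 at depth 0
  del 0.0.0.0/1 (clear depth 1)
  add 233.53.18.96/28 -> H1 at depth 28
  lookup 233.53.18.97: bits 1110100100110101000100100110 walk d0:H0→d1:-→d2:-→d3:-→d4:-→d5:-→d6:-→d7:-→d8:-→d9:-→d10:-→d11:-→d12:-→d13:-→d14:-→d15:-→d16:-→d17:-→d18:-→d19:-→d20:-→d21:-→d22:-→d23:-→d24:-→d25:-→d26:-→d27:-→d28:H1 -> H1
  lookup 233.53.18.96: bits 1110100100110101000100100110 walk d0:H0→d1:-→d2:-→d3:-→d4:-→d5:-→d6:-→d7:-→d8:-→d9:-→d10:-→d11:-→d12:-→d13:-→d14:-→d15:-→d16:-→d17:-→d18:-→d19:-→d20:-→d21:-→d22:-→d23:-→d24:-→d25:-→d26:-→d27:-→d28:H1 -> H1
  add 126.241.86.0/24 -> H1 at depth 24
  add 233.0.0.0/8 -> H1 at depth 8
  del 233.0.0.0/8 (clear depth 8)
  lookup 208.40.53.108: bits 11 walk d0:H0→d1:-→d2:- -> H0
  add 233.53.16.0/20 -> H0 at depth 20
  del 233.53.16.0/20 (clear depth 20)
  add 0.0.0.0/0 -> H1 at depth 0
  add 233.53.0.0/16 -> H3 at depth 16
  add 126.241.80.0/20 -> H4 at depth 20
  add 60.87.176.0/20 -> H2 at depth 20
  lookup 233.53.18.109: bits 1110100100110101000100100110 walk d0:H1→d1:-→d2:-→d3:-→d4:-→d5:-→d6:-→d7:-→d8:-→d9:-→d10:-→d11:-→d12:-→d13:-→d14:-→d15:-→d16:H3→d17:-→d18:-→d19:-→d20:-→d21:-→d22:-→d23:-→d24:-→d25:-→d26:-→d27:-→d28:H1 -> H1
  lookup 126.241.80.3: bits 011111101111000101010 walk d0:H1→d1:-→d2:-→d3:-→d4:-→d5:-→d6:-→d7:-→d8:-→d9:-→d10:-→d11:-→d12:-→d13:-→d14:-→d15:-→d16:-→d17:-→d18:-→d19:-→d20:H4→d21:- -> H4
  del 233.53.18.96/28 (clear depth 28)
  add 60.80.0.0/13 -> H0 at depth 13
  add 126.240.0.0/12 -> H2 at depth 12
  add 233.53.16.0/21 -> H0 at depth 21
  lookup 74.197.115.125: bits 01 walk d0:H1→d1:-→d2:- -> H1
  add 233.53.0.0/16 -> H0 at depth 16
  lookup 126.241.86.7: bits 011111101111000101010110 walk d0:H1→d1:-→d2:-→d3:-→d4:-→d5:-→d6:-→d7:-→d8:-→d9:-→d10:-→d11:-→d12:H2→d13:-→d14:-→d15:-→d16:-→d17:-→d18:-→d19:-→d20:H4→d21:-→d22:-→d23:-→d24:H1 -> H1
  add 126.241.80.0/20 -> H1 at depth 20
  add 233.53.18.107/32 -> H4 at depth 32
  lookup 126.241.83.243: bits 011111101111000101010 walk d0:H1→d1:-→d2:-→d3:-→d4:-→d5:-→d6:-→d7:-→d8:-→d9:-→d10:-→d11:-→d12:H2→d13:-→d14:-→d15:-→d16:-→d17:-→d18:-→d19:-→d20:H1→d21:- -> H1
  del 60.80.0.0/13 (clear depth 13)
  add 126.0.0.0/8 -> H3 at depth 8

== LOOKUPS ==
["H2","H1","H1","H0","H1","H4","H1","H1","H1"]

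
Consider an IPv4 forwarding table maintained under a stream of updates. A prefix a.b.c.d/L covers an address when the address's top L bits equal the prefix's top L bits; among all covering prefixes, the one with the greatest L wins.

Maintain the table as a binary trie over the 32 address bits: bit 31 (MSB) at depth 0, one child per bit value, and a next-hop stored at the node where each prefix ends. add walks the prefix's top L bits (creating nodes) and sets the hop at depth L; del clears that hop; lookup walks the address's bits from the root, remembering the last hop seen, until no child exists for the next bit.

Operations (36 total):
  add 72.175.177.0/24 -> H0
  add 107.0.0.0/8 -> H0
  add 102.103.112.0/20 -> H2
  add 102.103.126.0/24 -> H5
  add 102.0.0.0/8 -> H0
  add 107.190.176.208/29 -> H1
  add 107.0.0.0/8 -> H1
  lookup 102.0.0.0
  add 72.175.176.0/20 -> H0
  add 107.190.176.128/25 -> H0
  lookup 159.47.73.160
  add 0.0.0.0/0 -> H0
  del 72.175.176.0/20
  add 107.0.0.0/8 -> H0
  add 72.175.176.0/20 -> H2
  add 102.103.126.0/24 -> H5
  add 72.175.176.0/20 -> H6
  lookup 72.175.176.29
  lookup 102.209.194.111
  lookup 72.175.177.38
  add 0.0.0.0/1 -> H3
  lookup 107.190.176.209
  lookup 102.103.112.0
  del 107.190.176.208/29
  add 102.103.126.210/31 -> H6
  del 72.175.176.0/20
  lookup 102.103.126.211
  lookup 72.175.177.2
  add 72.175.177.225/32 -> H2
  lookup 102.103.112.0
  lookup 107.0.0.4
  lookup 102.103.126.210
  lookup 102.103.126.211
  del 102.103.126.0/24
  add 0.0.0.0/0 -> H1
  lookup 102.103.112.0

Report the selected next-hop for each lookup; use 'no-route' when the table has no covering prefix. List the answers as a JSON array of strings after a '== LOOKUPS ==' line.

Process each operation:
  add 72.175.177.0/24 -> H0 at depth 24
  add 107.0.0.0/8 -> H0 at depth 8
  add 102.103.112.0/20 -> H2 at depth 20
  add 102.103.126.0/24 -> H5 at depth 24
  add 102.0.0.0/8 -> H0 at depth 8
  add 107.190.176.208/29 -> H1 at depth 29
  add 107.0.0.0/8 -> H1 at depth 8
  Q 102.0.0.0: descend 011001100 ; hops seen [H0] ; pick H0
  add 72.175.176.0/20 -> H0 at depth 20
  add 107.190.176.128/25 -> H0 at depth 25
  Q 159.47.73.160: descend ε ; hops seen [∅] ; pick no-route
  add 0.0.0.0/0 -> H0 at depth 0
  del 72.175.176.0/20 (clear depth 20)
  add 107.0.0.0/8 -> H0 at depth 8
  add 72.175.176.0/20 -> H2 at depth 20
  add 102.103.126.0/24 -> H5 at depth 24
  add 72.175.176.0/20 -> H6 at depth 20
  Q 72.175.176.29: descend 01001000101011111011000 ; hops seen [H0,H6] ; pick H6
  Q 102.209.194.111: descend 01100110 ; hops seen [H0,H0] ; pick H0
  Q 72.175.177.38: descend 010010001010111110110001 ; hops seen [H0,H6,H0] ; pick H0
  add 0.0.0.0/1 -> H3 at depth 1
  Q 107.190.176.209: descend 01101011101111101011000011010 ; hops seen [H0,H3,H0,H0,H1] ; pick H1
  Q 102.103.112.0: descend 01100110011001110111 ; hops seen [H0,H3,H0,H2] ; pick H2
  del 107.190.176.208/29 (clear depth 29)
  add 102.103.126.210/31 -> H6 at depth 31
  del 72.175.176.0/20 (clear depth 20)
  Q 102.103.126.211: descend 0110011001100111011111101101001 ; hops seen [H0,H3,H0,H2,H5,H6] ; pick H6
  Q 72.175.177.2: descend 010010001010111110110001 ; hops seen [H0,H3,H0] ; pick H0
  add 72.175.177.225/32 -> H2 at depth 32
  Q 102.103.112.0: descend 01100110011001110111 ; hops seen [H0,H3,H0,H2] ; pick H2
  Q 107.0.0.4: descend 01101011 ; hops seen [H0,H3,H0] ; pick H0
  Q 102.103.126.210: descend 0110011001100111011111101101001 ; hops seen [H0,H3,H0,H2,H5,H6] ; pick H6
  Q 102.103.126.211: descend 0110011001100111011111101101001 ; hops seen [H0,H3,H0,H2,H5,H6] ; pick H6
  del 102.103.126.0/24 (clear depth 24)
  add 0.0.0.0/0 -> H1 at depth 0
  Q 102.103.112.0: descend 01100110011001110111 ; hops seen [H1,H3,H0,H2] ; pick H2

== LOOKUPS ==
["H0","no-route","H6","H0","H0","H1","H2","H6","H0","H2","H0","H6","H6","H2"]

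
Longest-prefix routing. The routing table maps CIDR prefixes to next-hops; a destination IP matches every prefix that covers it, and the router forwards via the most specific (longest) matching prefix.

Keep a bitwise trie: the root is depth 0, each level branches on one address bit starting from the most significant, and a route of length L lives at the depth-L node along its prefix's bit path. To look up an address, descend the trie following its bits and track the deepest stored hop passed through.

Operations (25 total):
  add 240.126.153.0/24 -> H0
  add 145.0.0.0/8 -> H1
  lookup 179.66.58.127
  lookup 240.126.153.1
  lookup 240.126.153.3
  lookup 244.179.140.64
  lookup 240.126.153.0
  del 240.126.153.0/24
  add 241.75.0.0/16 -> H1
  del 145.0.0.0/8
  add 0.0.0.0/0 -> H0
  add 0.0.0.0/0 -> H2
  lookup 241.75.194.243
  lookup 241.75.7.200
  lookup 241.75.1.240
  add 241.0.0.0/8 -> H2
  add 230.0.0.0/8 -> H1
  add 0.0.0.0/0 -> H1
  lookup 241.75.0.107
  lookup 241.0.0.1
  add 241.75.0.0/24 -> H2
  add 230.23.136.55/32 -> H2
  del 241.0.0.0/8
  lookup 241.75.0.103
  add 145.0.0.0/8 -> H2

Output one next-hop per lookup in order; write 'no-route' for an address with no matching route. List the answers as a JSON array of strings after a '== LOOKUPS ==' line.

Trace:
  add 240.126.153.0/24 -> H0 at depth 24
  add 145.0.0.0/8 -> H1 at depth 8
  lookup 179.66.58.127: bits 10 walk d0:-→d1:-→d2:- -> no-route
  lookup 240.126.153.1: bits 111100000111111010011001 walk d0:-→d1:-→d2:-→d3:-→d4:-→d5:-→d6:-→d7:-→d8:-→d9:-→d10:-→d11:-→d12:-→d13:-→d14:-→d15:-→d16:-→d17:-→d18:-→d19:-→d20:-→d21:-→d22:-→d23:-→d24:H0 -> H0
  lookup 240.126.153.3: bits 111100000111111010011001 walk d0:-→d1:-→d2:-→d3:-→d4:-→d5:-→d6:-→d7:-→d8:-→d9:-→d10:-→d11:-→d12:-→d13:-→d14:-→d15:-→d16:-→d17:-→d18:-→d19:-→d20:-→d21:-→d22:-→d23:-→d24:H0 -> H0
  lookup 244.179.140.64: bits 11110 walk d0:-→d1:-→d2:-→d3:-→d4:-→d5:- -> no-route
  lookup 240.126.153.0: bits 111100000111111010011001 walk d0:-→d1:-→d2:-→d3:-→d4:-→d5:-→d6:-→d7:-→d8:-→d9:-→d10:-→d11:-→d12:-→d13:-→d14:-→d15:-→d16:-→d17:-→d18:-→d19:-→d20:-→d21:-→d22:-→d23:-→d24:H0 -> H0
  del 240.126.153.0/24 (clear depth 24)
  add 241.75.0.0/16 -> H1 at depth 16
  del 145.0.0.0/8 (clear depth 8)
  add 0.0.0.0/0 -> H0 at depth 0
  add 0.0.0.0/0 -> H2 at depth 0
  lookup 241.75.194.243: bits 1111000101001011 walk d0:H2→d1:-→d2:-→d3:-→d4:-→d5:-→d6:-→d7:-→d8:-→d9:-→d10:-→d11:-→d12:-→d13:-→d14:-→d15:-→d16:H1 -> H1
  lookup 241.75.7.200: bits 1111000101001011 walk d0:H2→d1:-→d2:-→d3:-→d4:-→d5:-→d6:-→d7:-→d8:-→d9:-→d10:-→d11:-→d12:-→d13:-→d14:-→d15:-→d16:H1 -> H1
  lookup 241.75.1.240: bits 1111000101001011 walk d0:H2→d1:-→d2:-→d3:-→d4:-→d5:-→d6:-→d7:-→d8:-→d9:-→d10:-→d11:-→d12:-→d13:-→d14:-→d15:-→d16:H1 -> H1
  add 241.0.0.0/8 -> H2 at depth 8
  add 230.0.0.0/8 -> H1 at depth 8
  add 0.0.0.0/0 -> H1 at depth 0
  lookup 241.75.0.107: bits 1111000101001011 walk d0:H1→d1:-→d2:-→d3:-→d4:-→d5:-→d6:-→d7:-→d8:H2→d9:-→d10:-→d11:-→d12:-→d13:-→d14:-→d15:-→d16:H1 -> H1
  lookup 241.0.0.1: bits 111100010 walk d0:H1→d1:-→d2:-→d3:-→d4:-→d5:-→d6:-→d7:-→d8:H2→d9:- -> H2
  add 241.75.0.0/24 -> H2 at depth 24
  add 230.23.136.55/32 -> H2 at depth 32
  del 241.0.0.0/8 (clear depth 8)
  lookup 241.75.0.103: bits 111100010100101100000000 walk d0:H1→d1:-→d2:-→d3:-→d4:-→d5:-→d6:-→d7:-→d8:-→d9:-→d10:-→d11:-→d12:-→d13:-→d14:-→d15:-→d16:H1→d17:-→d18:-→d19:-→d20:-→d21:-→d22:-→d23:-→d24:H2 -> H2
  add 145.0.0.0/8 -> H2 at depth 8

== LOOKUPS ==
["no-route","H0","H0","no-route","H0","H1","H1","H1","H1","H2","H2"]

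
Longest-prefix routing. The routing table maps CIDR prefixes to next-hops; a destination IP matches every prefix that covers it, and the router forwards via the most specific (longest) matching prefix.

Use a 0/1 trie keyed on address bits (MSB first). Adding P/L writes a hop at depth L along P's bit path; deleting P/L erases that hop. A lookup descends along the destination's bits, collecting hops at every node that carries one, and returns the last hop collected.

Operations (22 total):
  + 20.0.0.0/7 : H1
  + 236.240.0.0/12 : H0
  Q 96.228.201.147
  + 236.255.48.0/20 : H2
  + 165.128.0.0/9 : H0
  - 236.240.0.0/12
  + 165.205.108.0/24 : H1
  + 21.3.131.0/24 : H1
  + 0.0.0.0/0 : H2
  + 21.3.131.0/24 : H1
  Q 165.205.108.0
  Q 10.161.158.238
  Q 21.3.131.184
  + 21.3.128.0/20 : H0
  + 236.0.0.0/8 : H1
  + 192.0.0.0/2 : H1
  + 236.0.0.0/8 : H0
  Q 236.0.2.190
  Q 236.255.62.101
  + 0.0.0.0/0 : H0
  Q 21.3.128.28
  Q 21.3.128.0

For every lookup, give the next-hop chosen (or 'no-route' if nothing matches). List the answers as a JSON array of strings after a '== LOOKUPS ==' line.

Trace:
  add 20.0.0.0/7 -> H1 at depth 7
  add 236.240.0.0/12 -> H0 at depth 12
  lookup 96.228.201.147: bits 0 walk d0:-→d1:- -> no-route
  add 236.255.48.0/20 -> H2 at depth 20
  add 165.128.0.0/9 -> H0 at depth 9
  del 236.240.0.0/12 (clear depth 12)
  add 165.205.108.0/24 -> H1 at depth 24
  add 21.3.131.0/24 -> H1 at depth 24
  add 0.0.0.0/0 -> H2 at depth 0
  add 21.3.131.0/24 -> H1 at depth 24
  lookup 165.205.108.0: bits 101001011100110101101100 walk d0:H2→d1:-→d2:-→d3:-→d4:-→d5:-→d6:-→d7:-→d8:-→d9:H0→d10:-→d11:-→d12:-→d13:-→d14:-→d15:-→d16:-→d17:-→d18:-→d19:-→d20:-→d21:-→d22:-→d23:-→d24:H1 -> H1
  lookup 10.161.158.238: bits 000 walk d0:H2→d1:-→d2:-→d3:- -> H2
  lookup 21.3.131.184: bits 000101010000001110000011 walk d0:H2→d1:-→d2:-→d3:-→d4:-→d5:-→d6:-→d7:H1→d8:-→d9:-→d10:-→d11:-→d12:-→d13:-→d14:-→d15:-→d16:-→d17:-→d18:-→d19:-→d20:-→d21:-→d22:-→d23:-→d24:H1 -> H1
  add 21.3.128.0/20 -> H0 at depth 20
  add 236.0.0.0/8 -> H1 at depth 8
  add 192.0.0.0/2 -> H1 at depth 2
  add 236.0.0.0/8 -> H0 at depth 8
  lookup 236.0.2.190: bits 11101100 walk d0:H2→d1:-→d2:H1→d3:-→d4:-→d5:-→d6:-→d7:-→d8:H0 -> H0
  lookup 236.255.62.101: bits 11101100111111110011 walk d0:H2→d1:-→d2:H1→d3:-→d4:-→d5:-→d6:-→d7:-→d8:H0→d9:-→d10:-→d11:-→d12:-→d13:-→d14:-→d15:-→d16:-→d17:-→d18:-→d19:-→d20:H2 -> H2
  add 0.0.0.0/0 -> H0 at depth 0
  lookup 21.3.128.28: bits 0001010100000011100000 walk d0:H0→d1:-→d2:-→d3:-→d4:-→d5:-→d6:-→d7:H1→d8:-→d9:-→d10:-→d11:-→d12:-→d13:-→d14:-→d15:-→d16:-→d17:-→d18:-→d19:-→d20:H0→d21:-→d22:- -> H0
  lookup 21.3.128.0: bits 0001010100000011100000 walk d0:H0→d1:-→d2:-→d3:-→d4:-→d5:-→d6:-→d7:H1→d8:-→d9:-→d10:-→d11:-→d12:-→d13:-→d14:-→d15:-→d16:-→d17:-→d18:-→d19:-→d20:H0→d21:-→d22:- -> H0

== LOOKUPS ==
["no-route","H1","H2","H1","H0","H2","H0","H0"]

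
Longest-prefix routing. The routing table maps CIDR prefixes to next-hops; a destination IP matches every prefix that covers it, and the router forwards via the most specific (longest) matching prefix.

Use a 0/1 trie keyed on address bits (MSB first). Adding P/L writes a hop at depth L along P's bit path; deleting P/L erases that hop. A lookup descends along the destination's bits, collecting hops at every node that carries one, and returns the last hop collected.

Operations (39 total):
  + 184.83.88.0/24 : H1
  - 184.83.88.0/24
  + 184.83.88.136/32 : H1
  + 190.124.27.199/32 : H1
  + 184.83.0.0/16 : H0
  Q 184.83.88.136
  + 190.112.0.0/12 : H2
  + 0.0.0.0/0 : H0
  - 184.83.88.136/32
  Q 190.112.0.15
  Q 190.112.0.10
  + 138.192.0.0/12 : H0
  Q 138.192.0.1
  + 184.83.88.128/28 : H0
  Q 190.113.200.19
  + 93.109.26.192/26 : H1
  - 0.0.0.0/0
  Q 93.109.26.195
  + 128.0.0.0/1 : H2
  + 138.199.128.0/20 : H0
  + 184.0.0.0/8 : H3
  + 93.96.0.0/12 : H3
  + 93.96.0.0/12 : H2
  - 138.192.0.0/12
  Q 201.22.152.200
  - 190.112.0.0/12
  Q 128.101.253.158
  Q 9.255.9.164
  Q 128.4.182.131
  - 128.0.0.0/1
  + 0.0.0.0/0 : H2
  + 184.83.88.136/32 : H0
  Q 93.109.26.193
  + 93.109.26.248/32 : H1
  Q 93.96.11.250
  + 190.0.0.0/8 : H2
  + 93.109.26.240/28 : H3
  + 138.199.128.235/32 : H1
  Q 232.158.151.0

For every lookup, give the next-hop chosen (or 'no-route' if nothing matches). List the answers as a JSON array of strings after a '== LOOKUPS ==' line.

Process each operation:
  + 184.83.88.0/24 (H1) depth=24
  del 184.83.88.0/24 (clear depth 24)
  + 184.83.88.136/32 (H1) depth=32
  + 190.124.27.199/32 (H1) depth=32
  + 184.83.0.0/16 (H0) depth=16
  Q 184.83.88.136: descend 10111000010100110101100010001000 ; hops seen [H0,H1] ; pick H1
  + 190.112.0.0/12 (H2) depth=12
  + 0.0.0.0/0 (H0) depth=0
  del 184.83.88.136/32 (clear depth 32)
  Q 190.112.0.15: descend 101111100111 ; hops seen [H0,H2] ; pick H2
  Q 190.112.0.10: descend 101111100111 ; hops seen [H0,H2] ; pick H2
  + 138.192.0.0/12 (H0) depth=12
  Q 138.192.0.1: descend 100010101100 ; hops seen [H0,H0] ; pick H0
  + 184.83.88.128/28 (H0) depth=28
  Q 190.113.200.19: descend 101111100111 ; hops seen [H0,H2] ; pick H2
  + 93.109.26.192/26 (H1) depth=26
  del 0.0.0.0/0 (clear depth 0)
  Q 93.109.26.195: descend 01011101011011010001101011 ; hops seen [H1] ; pick H1
  + 128.0.0.0/1 (H2) depth=1
  + 138.199.128.0/20 (H0) depth=20
  + 184.0.0.0/8 (H3) depth=8
  + 93.96.0.0/12 (H3) depth=12
  + 93.96.0.0/12 (H2) depth=12
  del 138.192.0.0/12 (clear depth 12)
  Q 201.22.152.200: descend 1 ; hops seen [H2] ; pick H2
  del 190.112.0.0/12 (clear depth 12)
  Q 128.101.253.158: descend 1000 ; hops seen [H2] ; pick H2
  Q 9.255.9.164: descend 0 ; hops seen [∅] ; pick no-route
  Q 128.4.182.131: descend 1000 ; hops seen [H2] ; pick H2
  del 128.0.0.0/1 (clear depth 1)
  + 0.0.0.0/0 (H2) depth=0
  + 184.83.88.136/32 (H0) depth=32
  Q 93.109.26.193: descend 01011101011011010001101011 ; hops seen [H2,H2,H1] ; pick H1
  + 93.109.26.248/32 (H1) depth=32
  Q 93.96.11.250: descend 010111010110 ; hops seen [H2,H2] ; pick H2
  + 190.0.0.0/8 (H2) depth=8
  + 93.109.26.240/28 (H3) depth=28
  + 138.199.128.235/32 (H1) depth=32
  Q 232.158.151.0: descend 1 ; hops seen [H2] ; pick H2

== LOOKUPS ==
["H1","H2","H2","H0","H2","H1","H2","H2","no-route","H2","H1","H2","H2"]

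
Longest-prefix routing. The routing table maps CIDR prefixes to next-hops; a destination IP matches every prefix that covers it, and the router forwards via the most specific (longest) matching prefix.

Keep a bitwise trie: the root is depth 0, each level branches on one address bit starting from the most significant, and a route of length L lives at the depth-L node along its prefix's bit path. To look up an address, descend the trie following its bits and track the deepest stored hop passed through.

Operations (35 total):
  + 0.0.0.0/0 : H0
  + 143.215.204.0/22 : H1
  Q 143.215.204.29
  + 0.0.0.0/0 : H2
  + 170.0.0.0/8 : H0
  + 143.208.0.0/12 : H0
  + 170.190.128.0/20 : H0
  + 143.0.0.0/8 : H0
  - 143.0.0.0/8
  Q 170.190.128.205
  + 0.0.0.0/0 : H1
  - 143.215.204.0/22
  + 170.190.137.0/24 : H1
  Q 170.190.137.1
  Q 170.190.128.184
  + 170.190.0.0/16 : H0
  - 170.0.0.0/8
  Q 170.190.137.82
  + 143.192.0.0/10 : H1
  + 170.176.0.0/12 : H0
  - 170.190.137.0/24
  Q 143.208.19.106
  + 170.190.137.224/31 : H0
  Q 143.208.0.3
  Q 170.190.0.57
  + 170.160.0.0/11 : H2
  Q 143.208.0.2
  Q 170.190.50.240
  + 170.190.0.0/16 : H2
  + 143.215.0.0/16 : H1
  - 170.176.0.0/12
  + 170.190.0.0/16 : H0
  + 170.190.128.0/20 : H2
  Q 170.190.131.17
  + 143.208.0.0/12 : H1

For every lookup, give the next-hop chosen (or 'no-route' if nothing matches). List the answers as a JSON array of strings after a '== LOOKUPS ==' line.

Process each operation:
  + 0.0.0.0/0 (H0) depth=0
  + 143.215.204.0/22 (H1) depth=22
  lookup 143.215.204.29: bits 1000111111010111110011 walk d0:H0→d1:-→d2:-→d3:-→d4:-→d5:-→d6:-→d7:-→d8:-→d9:-→d10:-→d11:-→d12:-→d13:-→d14:-→d15:-→d16:-→d17:-→d18:-→d19:-→d20:-→d21:-→d22:H1 -> H1
  + 0.0.0.0/0 (H2) depth=0
  + 170.0.0.0/8 (H0) depth=8
  + 143.208.0.0/12 (H0) depth=12
  + 170.190.128.0/20 (H0) depth=20
  + 143.0.0.0/8 (H0) depth=8
  del 143.0.0.0/8 (clear depth 8)
  lookup 170.190.128.205: bits 10101010101111101000 walk d0:H2→d1:-→d2:-→d3:-→d4:-→d5:-→d6:-→d7:-→d8:H0→d9:-→d10:-→d11:-→d12:-→d13:-→d14:-→d15:-→d16:-→d17:-→d18:-→d19:-→d20:H0 -> H0
  + 0.0.0.0/0 (H1) depth=0
  del 143.215.204.0/22 (clear depth 22)
  + 170.190.137.0/24 (H1) depth=24
  lookup 170.190.137.1: bits 101010101011111010001001 walk d0:H1→d1:-→d2:-→d3:-→d4:-→d5:-→d6:-→d7:-→d8:H0→d9:-→d10:-→d11:-→d12:-→d13:-→d14:-→d15:-→d16:-→d17:-→d18:-→d19:-→d20:H0→d21:-→d22:-→d23:-→d24:H1 -> H1
  lookup 170.190.128.184: bits 10101010101111101000 walk d0:H1→d1:-→d2:-→d3:-→d4:-→d5:-→d6:-→d7:-→d8:H0→d9:-→d10:-→d11:-→d12:-→d13:-→d14:-→d15:-→d16:-→d17:-→d18:-→d19:-→d20:H0 -> H0
  + 170.190.0.0/16 (H0) depth=16
  del 170.0.0.0/8 (clear depth 8)
  lookup 170.190.137.82: bits 101010101011111010001001 walk d0:H1→d1:-→d2:-→d3:-→d4:-→d5:-→d6:-→d7:-→d8:-→d9:-→d10:-→d11:-→d12:-→d13:-→d14:-→d15:-→d16:H0→d17:-→d18:-→d19:-→d20:H0→d21:-→d22:-→d23:-→d24:H1 -> H1
  + 143.192.0.0/10 (H1) depth=10
  + 170.176.0.0/12 (H0) depth=12
  del 170.190.137.0/24 (clear depth 24)
  lookup 143.208.19.106: bits 1000111111010 walk d0:H1→d1:-→d2:-→d3:-→d4:-→d5:-→d6:-→d7:-→d8:-→d9:-→d10:H1→d11:-→d12:H0→d13:- -> H0
  + 170.190.137.224/31 (H0) depth=31
  lookup 143.208.0.3: bits 1000111111010 walk d0:H1→d1:-→d2:-→d3:-→d4:-→d5:-→d6:-→d7:-→d8:-→d9:-→d10:H1→d11:-→d12:H0→d13:- -> H0
  lookup 170.190.0.57: bits 1010101010111110 walk d0:H1→d1:-→d2:-→d3:-→d4:-→d5:-→d6:-→d7:-→d8:-→d9:-→d10:-→d11:-→d12:H0→d13:-→d14:-→d15:-→d16:H0 -> H0
  + 170.160.0.0/11 (H2) depth=11
  lookup 143.208.0.2: bits 1000111111010 walk d0:H1→d1:-→d2:-→d3:-→d4:-→d5:-→d6:-→d7:-→d8:-→d9:-→d10:H1→d11:-→d12:H0→d13:- -> H0
  lookup 170.190.50.240: bits 1010101010111110 walk d0:H1→d1:-→d2:-→d3:-→d4:-→d5:-→d6:-→d7:-→d8:-→d9:-→d10:-→d11:H2→d12:H0→d13:-→d14:-→d15:-→d16:H0 -> H0
  + 170.190.0.0/16 (H2) depth=16
  + 143.215.0.0/16 (H1) depth=16
  del 170.176.0.0/12 (clear depth 12)
  + 170.190.0.0/16 (H0) depth=16
  + 170.190.128.0/20 (H2) depth=20
  lookup 170.190.131.17: bits 10101010101111101000 walk d0:H1→d1:-→d2:-→d3:-→d4:-→d5:-→d6:-→d7:-→d8:-→d9:-→d10:-→d11:H2→d12:-→d13:-→d14:-→d15:-→d16:H0→d17:-→d18:-→d19:-→d20:H2 -> H2
  + 143.208.0.0/12 (H1) depth=12

== LOOKUPS ==
["H1","H0","H1","H0","H1","H0","H0","H0","H0","H0","H2"]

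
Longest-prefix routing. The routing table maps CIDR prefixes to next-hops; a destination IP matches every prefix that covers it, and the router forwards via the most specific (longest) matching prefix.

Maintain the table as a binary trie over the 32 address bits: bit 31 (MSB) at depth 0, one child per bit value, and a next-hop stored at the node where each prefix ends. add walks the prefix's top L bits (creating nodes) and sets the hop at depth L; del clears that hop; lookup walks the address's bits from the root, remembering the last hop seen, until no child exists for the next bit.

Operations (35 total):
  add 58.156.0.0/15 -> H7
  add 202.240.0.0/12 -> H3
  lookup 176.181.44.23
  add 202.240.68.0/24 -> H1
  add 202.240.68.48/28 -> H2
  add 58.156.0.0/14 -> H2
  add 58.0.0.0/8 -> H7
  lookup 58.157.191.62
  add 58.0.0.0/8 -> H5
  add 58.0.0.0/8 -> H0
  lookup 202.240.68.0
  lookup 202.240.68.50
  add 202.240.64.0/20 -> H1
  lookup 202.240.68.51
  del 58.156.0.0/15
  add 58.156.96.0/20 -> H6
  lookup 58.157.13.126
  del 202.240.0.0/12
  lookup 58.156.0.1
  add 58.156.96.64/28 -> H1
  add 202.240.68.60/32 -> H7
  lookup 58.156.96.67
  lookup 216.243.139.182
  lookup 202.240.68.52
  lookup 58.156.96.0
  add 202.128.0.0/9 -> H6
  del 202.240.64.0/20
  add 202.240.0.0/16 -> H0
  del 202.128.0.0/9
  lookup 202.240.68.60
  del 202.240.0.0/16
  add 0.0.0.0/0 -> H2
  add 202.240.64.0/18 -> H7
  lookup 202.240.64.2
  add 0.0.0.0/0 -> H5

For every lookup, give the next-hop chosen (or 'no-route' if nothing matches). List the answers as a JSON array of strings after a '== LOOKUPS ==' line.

Apply in order:
  + 58.156.0.0/15 (H7) depth=15
  + 202.240.0.0/12 (H3) depth=12
  lookup 176.181.44.23: bits 1 walk d0:-→d1:- -> no-route
  + 202.240.68.0/24 (H1) depth=24
  + 202.240.68.48/28 (H2) depth=28
  + 58.156.0.0/14 (H2) depth=14
  + 58.0.0.0/8 (H7) depth=8
  lookup 58.157.191.62: bits 001110101001110 walk d0:-→d1:-→d2:-→d3:-→d4:-→d5:-→d6:-→d7:-→d8:H7→d9:-→d10:-→d11:-→d12:-→d13:-→d14:H2→d15:H7 -> H7
  + 58.0.0.0/8 (H5) depth=8
  + 58.0.0.0/8 (H0) depth=8
  lookup 202.240.68.0: bits 11001010111100000100010000 walk d0:-→d1:-→d2:-→d3:-→d4:-→d5:-→d6:-→d7:-→d8:-→d9:-→d10:-→d11:-→d12:H3→d13:-→d14:-→d15:-→d16:-→d17:-→d18:-→d19:-→d20:-→d21:-→d22:-→d23:-→d24:H1→d25:-→d26:- -> H1
  lookup 202.240.68.50: bits 1100101011110000010001000011 walk d0:-→d1:-→d2:-→d3:-→d4:-→d5:-→d6:-→d7:-→d8:-→d9:-→d10:-→d11:-→d12:H3→d13:-→d14:-→d15:-→d16:-→d17:-→d18:-→d19:-→d20:-→d21:-→d22:-→d23:-→d24:H1→d25:-→d26:-→d27:-→d28:H2 -> H2
  + 202.240.64.0/20 (H1) depth=20
  lookup 202.240.68.51: bits 1100101011110000010001000011 walk d0:-→d1:-→d2:-→d3:-→d4:-→d5:-→d6:-→d7:-→d8:-→d9:-→d10:-→d11:-→d12:H3→d13:-→d14:-→d15:-→d16:-→d17:-→d18:-→d19:-→d20:H1→d21:-→d22:-→d23:-→d24:H1→d25:-→d26:-→d27:-→d28:H2 -> H2
  del 58.156.0.0/15 (clear depth 15)
  + 58.156.96.0/20 (H6) depth=20
  lookup 58.157.13.126: bits 001110101001110 walk d0:-→d1:-→d2:-→d3:-→d4:-→d5:-→d6:-→d7:-→d8:H0→d9:-→d10:-→d11:-→d12:-→d13:-→d14:H2→d15:- -> H2
  del 202.240.0.0/12 (clear depth 12)
  lookup 58.156.0.1: bits 00111010100111000 walk d0:-→d1:-→d2:-→d3:-→d4:-→d5:-→d6:-→d7:-→d8:H0→d9:-→d10:-→d11:-→d12:-→d13:-→d14:H2→d15:-→d16:-→d17:- -> H2
  + 58.156.96.64/28 (H1) depth=28
  + 202.240.68.60/32 (H7) depth=32
  lookup 58.156.96.67: bits 0011101010011100011000000100 walk d0:-→d1:-→d2:-→d3:-→d4:-→d5:-→d6:-→d7:-→d8:H0→d9:-→d10:-→d11:-→d12:-→d13:-→d14:H2→d15:-→d16:-→d17:-→d18:-→d19:-→d20:H6→d21:-→d22:-→d23:-→d24:-→d25:-→d26:-→d27:-→d28:H1 -> H1
  lookup 216.243.139.182: bits 110 walk d0:-→d1:-→d2:-→d3:- -> no-route
  lookup 202.240.68.52: bits 1100101011110000010001000011 walk d0:-→d1:-→d2:-→d3:-→d4:-→d5:-→d6:-→d7:-→d8:-→d9:-→d10:-→d11:-→d12:-→d13:-→d14:-→d15:-→d16:-→d17:-→d18:-→d19:-→d20:H1→d21:-→d22:-→d23:-→d24:H1→d25:-→d26:-→d27:-→d28:H2 -> H2
  lookup 58.156.96.0: bits 0011101010011100011000000 walk d0:-→d1:-→d2:-→d3:-→d4:-→d5:-→d6:-→d7:-→d8:H0→d9:-→d10:-→d11:-→d12:-→d13:-→d14:H2→d15:-→d16:-→d17:-→d18:-→d19:-→d20:H6→d21:-→d22:-→d23:-→d24:-→d25:- -> H6
  + 202.128.0.0/9 (H6) depth=9
  del 202.240.64.0/20 (clear depth 20)
  + 202.240.0.0/16 (H0) depth=16
  del 202.128.0.0/9 (clear depth 9)
  lookup 202.240.68.60: bits 11001010111100000100010000111100 walk d0:-→d1:-→d2:-→d3:-→d4:-→d5:-→d6:-→d7:-→d8:-→d9:-→d10:-→d11:-→d12:-→d13:-→d14:-→d15:-→d16:H0→d17:-→d18:-→d19:-→d20:-→d21:-→d22:-→d23:-→d24:H1→d25:-→d26:-→d27:-→d28:H2→d29:-→d30:-→d31:-→d32:H7 -> H7
  del 202.240.0.0/16 (clear depth 16)
  + 0.0.0.0/0 (H2) depth=0
  + 202.240.64.0/18 (H7) depth=18
  lookup 202.240.64.2: bits 110010101111000001000 walk d0:H2→d1:-→d2:-→d3:-→d4:-→d5:-→d6:-→d7:-→d8:-→d9:-→d10:-→d11:-→d12:-→d13:-→d14:-→d15:-→d16:-→d17:-→d18:H7→d19:-→d20:-→d21:- -> H7
  + 0.0.0.0/0 (H5) depth=0

== LOOKUPS ==
["no-route","H7","H1","H2","H2","H2","H2","H1","no-route","H2","H6","H7","H7"]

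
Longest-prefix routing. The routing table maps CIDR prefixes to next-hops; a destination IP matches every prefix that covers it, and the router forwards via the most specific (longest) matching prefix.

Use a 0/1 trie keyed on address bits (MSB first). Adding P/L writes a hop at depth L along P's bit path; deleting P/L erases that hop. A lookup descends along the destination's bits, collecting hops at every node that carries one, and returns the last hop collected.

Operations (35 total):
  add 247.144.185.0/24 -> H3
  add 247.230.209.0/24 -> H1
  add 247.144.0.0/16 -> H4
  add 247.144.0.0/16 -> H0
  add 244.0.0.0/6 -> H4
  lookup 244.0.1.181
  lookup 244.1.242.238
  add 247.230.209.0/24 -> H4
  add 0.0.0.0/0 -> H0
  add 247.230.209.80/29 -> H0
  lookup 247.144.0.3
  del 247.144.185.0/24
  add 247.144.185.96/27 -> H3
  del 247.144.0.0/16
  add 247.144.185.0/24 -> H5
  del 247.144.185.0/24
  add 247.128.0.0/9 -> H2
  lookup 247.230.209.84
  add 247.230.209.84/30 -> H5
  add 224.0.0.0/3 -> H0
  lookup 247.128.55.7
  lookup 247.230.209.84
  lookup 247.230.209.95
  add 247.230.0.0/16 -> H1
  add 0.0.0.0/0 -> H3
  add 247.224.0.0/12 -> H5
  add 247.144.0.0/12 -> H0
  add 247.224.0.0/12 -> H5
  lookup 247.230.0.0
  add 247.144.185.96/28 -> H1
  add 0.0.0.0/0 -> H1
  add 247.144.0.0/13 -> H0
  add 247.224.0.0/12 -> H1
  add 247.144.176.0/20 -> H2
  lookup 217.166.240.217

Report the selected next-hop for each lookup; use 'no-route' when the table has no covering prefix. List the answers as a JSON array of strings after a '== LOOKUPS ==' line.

Process each operation:
  add 247.144.185.0/24 -> H3 at depth 24
  add 247.230.209.0/24 -> H1 at depth 24
  add 247.144.0.0/16 -> H4 at depth 16
  add 247.144.0.0/16 -> H0 at depth 16
  add 244.0.0.0/6 -> H4 at depth 6
  lookup 244.0.1.181: bits 111101 walk d0:-→d1:-→d2:-→d3:-→d4:-→d5:-→d6:H4 -> H4
  lookup 244.1.242.238: bits 111101 walk d0:-→d1:-→d2:-→d3:-→d4:-→d5:-→d6:H4 -> H4
  add 247.230.209.0/24 -> H4 at depth 24
  add 0.0.0.0/0 -> H0 at depth 0
  add 247.230.209.80/29 -> H0 at depth 29
  lookup 247.144.0.3: bits 1111011110010000 walk d0:H0→d1:-→d2:-→d3:-→d4:-→d5:-→d6:H4→d7:-→d8:-→d9:-→d10:-→d11:-→d12:-→d13:-→d14:-→d15:-→d16:H0 -> H0
  del 247.144.185.0/24 (clear depth 24)
  add 247.144.185.96/27 -> H3 at depth 27
  del 247.144.0.0/16 (clear depth 16)
  add 247.144.185.0/24 -> H5 at depth 24
  del 247.144.185.0/24 (clear depth 24)
  add 247.128.0.0/9 -> H2 at depth 9
  lookup 247.230.209.84: bits 11110111111001101101000101010 walk d0:H0→d1:-→d2:-→d3:-→d4:-→d5:-→d6:H4→d7:-→d8:-→d9:H2→d10:-→d11:-→d12:-→d13:-→d14:-→d15:-→d16:-→d17:-→d18:-→d19:-→d20:-→d21:-→d22:-→d23:-→d24:H4→d25:-→d26:-→d27:-→d28:-→d29:H0 -> H0
  add 247.230.209.84/30 -> H5 at depth 30
  add 224.0.0.0/3 -> H0 at depth 3
  lookup 247.128.55.7: bits 11110111100 walk d0:H0→d1:-→d2:-→d3:H0→d4:-→d5:-→d6:H4→d7:-→d8:-→d9:H2→d10:-→d11:- -> H2
  lookup 247.230.209.84: bits 111101111110011011010001010101 walk d0:H0→d1:-→d2:-→d3:H0→d4:-→d5:-→d6:H4→d7:-→d8:-→d9:H2→d10:-→d11:-→d12:-→d13:-→d14:-→d15:-→d16:-→d17:-→d18:-→d19:-→d20:-→d21:-→d22:-→d23:-→d24:H4→d25:-→d26:-→d27:-→d28:-→d29:H0→d30:H5 -> H5
  lookup 247.230.209.95: bits 1111011111100110110100010101 walk d0:H0→d1:-→d2:-→d3:H0→d4:-→d5:-→d6:H4→d7:-→d8:-→d9:H2→d10:-→d11:-→d12:-→d13:-→d14:-→d15:-→d16:-→d17:-→d18:-→d19:-→d20:-→d21:-→d22:-→d23:-→d24:H4→d25:-→d26:-→d27:-→d28:- -> H4
  add 247.230.0.0/16 -> H1 at depth 16
  add 0.0.0.0/0 -> H3 at depth 0
  add 247.224.0.0/12 -> H5 at depth 12
  add 247.144.0.0/12 -> H0 at depth 12
  add 247.224.0.0/12 -> H5 at depth 12
  lookup 247.230.0.0: bits 1111011111100110 walk d0:H3→d1:-→d2:-→d3:H0→d4:-→d5:-→d6:H4→d7:-→d8:-→d9:H2→d10:-→d11:-→d12:H5→d13:-→d14:-→d15:-→d16:H1 -> H1
  add 247.144.185.96/28 -> H1 at depth 28
  add 0.0.0.0/0 -> H1 at depth 0
  add 247.144.0.0/13 -> H0 at depth 13
  add 247.224.0.0/12 -> H1 at depth 12
  add 247.144.176.0/20 -> H2 at depth 20
  lookup 217.166.240.217: bits 11 walk d0:H1→d1:-→d2:- -> H1

== LOOKUPS ==
["H4","H4","H0","H0","H2","H5","H4","H1","H1"]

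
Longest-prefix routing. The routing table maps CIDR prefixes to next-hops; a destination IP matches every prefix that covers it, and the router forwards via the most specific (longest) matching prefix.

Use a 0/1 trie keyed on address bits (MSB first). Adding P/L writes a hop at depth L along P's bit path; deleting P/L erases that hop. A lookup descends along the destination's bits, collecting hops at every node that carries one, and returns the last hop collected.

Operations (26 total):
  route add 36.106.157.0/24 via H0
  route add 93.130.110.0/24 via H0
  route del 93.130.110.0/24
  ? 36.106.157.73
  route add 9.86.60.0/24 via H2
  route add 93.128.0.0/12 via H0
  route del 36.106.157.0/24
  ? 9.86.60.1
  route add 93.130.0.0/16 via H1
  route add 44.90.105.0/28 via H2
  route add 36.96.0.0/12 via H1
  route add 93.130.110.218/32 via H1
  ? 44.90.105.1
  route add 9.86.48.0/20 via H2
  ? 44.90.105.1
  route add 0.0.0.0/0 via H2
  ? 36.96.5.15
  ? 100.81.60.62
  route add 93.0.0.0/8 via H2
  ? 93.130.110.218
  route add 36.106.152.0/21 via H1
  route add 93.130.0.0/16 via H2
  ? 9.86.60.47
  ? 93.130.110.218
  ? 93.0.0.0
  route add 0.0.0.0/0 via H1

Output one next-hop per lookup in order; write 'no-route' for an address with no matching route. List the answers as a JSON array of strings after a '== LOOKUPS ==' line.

Trace:
  + 36.106.157.0/24 (H0) depth=24
  + 93.130.110.0/24 (H0) depth=24
  - 93.130.110.0/24 clear@24
  ? 36.106.157.73  path d0:-→d1:-→d2:-→d3:-→d4:-→d5:-→d6:-→d7:-→d8:-→d9:-→d10:-→d11:-→d12:-→d13:-→d14:-→d15:-→d16:-→d17:-→d18:-→d19:-→d20:-→d21:-→d22:-→d23:-→d24:H0  best=H0
  + 9.86.60.0/24 (H2) depth=24
  + 93.128.0.0/12 (H0) depth=12
  - 36.106.157.0/24 clear@24
  ? 9.86.60.1  path d0:-→d1:-→d2:-→d3:-→d4:-→d5:-→d6:-→d7:-→d8:-→d9:-→d10:-→d11:-→d12:-→d13:-→d14:-→d15:-→d16:-→d17:-→d18:-→d19:-→d20:-→d21:-→d22:-→d23:-→d24:H2  best=H2
  + 93.130.0.0/16 (H1) depth=16
  + 44.90.105.0/28 (H2) depth=28
  + 36.96.0.0/12 (H1) depth=12
  + 93.130.110.218/32 (H1) depth=32
  ? 44.90.105.1  path d0:-→d1:-→d2:-→d3:-→d4:-→d5:-→d6:-→d7:-→d8:-→d9:-→d10:-→d11:-→d12:-→d13:-→d14:-→d15:-→d16:-→d17:-→d18:-→d19:-→d20:-→d21:-→d22:-→d23:-→d24:-→d25:-→d26:-→d27:-→d28:H2  best=H2
  + 9.86.48.0/20 (H2) depth=20
  ? 44.90.105.1  path d0:-→d1:-→d2:-→d3:-→d4:-→d5:-→d6:-→d7:-→d8:-→d9:-→d10:-→d11:-→d12:-→d13:-→d14:-→d15:-→d16:-→d17:-→d18:-→d19:-→d20:-→d21:-→d22:-→d23:-→d24:-→d25:-→d26:-→d27:-→d28:H2  best=H2
  + 0.0.0.0/0 (H2) depth=0
  ? 36.96.5.15  path d0:H2→d1:-→d2:-→d3:-→d4:-→d5:-→d6:-→d7:-→d8:-→d9:-→d10:-→d11:-→d12:H1  best=H1
  ? 100.81.60.62  path d0:H2→d1:-→d2:-  best=H2
  + 93.0.0.0/8 (H2) depth=8
  ? 93.130.110.218  path d0:H2→d1:-→d2:-→d3:-→d4:-→d5:-→d6:-→d7:-→d8:H2→d9:-→d10:-→d11:-→d12:H0→d13:-→d14:-→d15:-→d16:H1→d17:-→d18:-→d19:-→d20:-→d21:-→d22:-→d23:-→d24:-→d25:-→d26:-→d27:-→d28:-→d29:-→d30:-→d31:-→d32:H1  best=H1
  + 36.106.152.0/21 (H1) depth=21
  + 93.130.0.0/16 (H2) depth=16
  ? 9.86.60.47  path d0:H2→d1:-→d2:-→d3:-→d4:-→d5:-→d6:-→d7:-→d8:-→d9:-→d10:-→d11:-→d12:-→d13:-→d14:-→d15:-→d16:-→d17:-→d18:-→d19:-→d20:H2→d21:-→d22:-→d23:-→d24:H2  best=H2
  ? 93.130.110.218  path d0:H2→d1:-→d2:-→d3:-→d4:-→d5:-→d6:-→d7:-→d8:H2→d9:-→d10:-→d11:-→d12:H0→d13:-→d14:-→d15:-→d16:H2→d17:-→d18:-→d19:-→d20:-→d21:-→d22:-→d23:-→d24:-→d25:-→d26:-→d27:-→d28:-→d29:-→d30:-→d31:-→d32:H1  best=H1
  ? 93.0.0.0  path d0:H2→d1:-→d2:-→d3:-→d4:-→d5:-→d6:-→d7:-→d8:H2  best=H2
  + 0.0.0.0/0 (H1) depth=0

== LOOKUPS ==
["H0","H2","H2","H2","H1","H2","H1","H2","H1","H2"]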